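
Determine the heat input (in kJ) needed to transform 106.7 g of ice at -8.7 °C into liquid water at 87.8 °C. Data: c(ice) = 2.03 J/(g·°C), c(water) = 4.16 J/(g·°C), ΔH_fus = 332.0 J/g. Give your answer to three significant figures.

q1 (heat ice -8.7→0.0 °C): 106.7 × 2.03 × 8.7 = 1884 J
q2 (melt at 0 °C): 106.7 × 332.0 = 35424 J
q3 (heat water 0.0→87.8 °C): 106.7 × 4.16 × 87.8 = 38972 J
Total: 1884 + 35424 + 38972 = 76280 J = 76.3 kJ

q = 76.3 kJ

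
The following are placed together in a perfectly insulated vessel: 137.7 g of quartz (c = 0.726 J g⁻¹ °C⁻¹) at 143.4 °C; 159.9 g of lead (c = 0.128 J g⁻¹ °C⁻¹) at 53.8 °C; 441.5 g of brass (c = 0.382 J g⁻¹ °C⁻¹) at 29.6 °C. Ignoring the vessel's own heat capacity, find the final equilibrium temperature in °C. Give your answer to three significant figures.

T_f = 70.7 °C

Σ mᵢcᵢ(T − Tᵢ) = 0  ⇒  T = Σ mᵢcᵢTᵢ / Σ mᵢcᵢ
Σ mᵢcᵢ = 137.7×0.726 + 159.9×0.128 + 441.5×0.382 = 289.0904
Σ mᵢcᵢTᵢ = 99.9702×143.4 + 20.4672×53.8 + 168.653×29.6 = 20429
T = 20429 / 289.0904 = 70.67 °C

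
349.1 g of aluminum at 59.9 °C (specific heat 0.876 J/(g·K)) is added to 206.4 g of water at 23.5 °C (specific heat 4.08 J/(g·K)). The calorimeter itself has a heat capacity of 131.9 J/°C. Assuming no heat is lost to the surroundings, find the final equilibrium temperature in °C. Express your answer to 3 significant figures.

Heat lost by aluminum = heat gained by water + calorimeter.
(349.1)(0.876)(59.9 − T) = [(206.4)(4.08) + 131.9](T − 23.5)
305.8116 (59.9 − T) = 974.012 (T − 23.5)
18318 − 305.8116 T = 974.012 T − 22889
41207 = 1279.8236 T
T = 32.20 °C

T_f = 32.2 °C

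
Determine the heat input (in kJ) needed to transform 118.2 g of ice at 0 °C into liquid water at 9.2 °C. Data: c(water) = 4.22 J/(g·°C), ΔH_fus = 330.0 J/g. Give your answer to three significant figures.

q = 43.6 kJ

q1 (melt at 0 °C): 118.2 × 330.0 = 39006 J
q2 (heat water 0.0→9.2 °C): 118.2 × 4.22 × 9.2 = 4589 J
Total: 39006 + 4589 = 43595 J = 43.6 kJ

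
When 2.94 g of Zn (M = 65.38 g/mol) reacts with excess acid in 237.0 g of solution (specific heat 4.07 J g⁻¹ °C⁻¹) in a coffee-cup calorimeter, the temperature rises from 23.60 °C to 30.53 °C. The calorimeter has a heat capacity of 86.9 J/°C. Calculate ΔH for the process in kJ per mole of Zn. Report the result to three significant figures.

ΔH = -162 kJ/mol

|ΔT| = |30.53 − 23.60| = 6.93 °C
|q_surr| = (237.0 × 4.07 + 86.9) × 6.93 = 1051.49 × 6.93 = 7287 J
n(Zn) = 2.94 / 65.38 = 0.04497 mol
Temperature rose, so q_rxn = −|q_surr| = -7.287 kJ
ΔH = q_rxn / n = -162.0 kJ/mol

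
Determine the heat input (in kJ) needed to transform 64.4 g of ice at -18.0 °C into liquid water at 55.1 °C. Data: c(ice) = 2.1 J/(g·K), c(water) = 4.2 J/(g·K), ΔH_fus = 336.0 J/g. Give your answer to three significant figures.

q1 (heat ice -18.0→0.0 °C): 64.4 × 2.1 × 18.0 = 2434 J
q2 (melt at 0 °C): 64.4 × 336.0 = 21638 J
q3 (heat water 0.0→55.1 °C): 64.4 × 4.2 × 55.1 = 14903 J
Total: 2434 + 21638 + 14903 = 38975 J = 39.0 kJ

q = 39.0 kJ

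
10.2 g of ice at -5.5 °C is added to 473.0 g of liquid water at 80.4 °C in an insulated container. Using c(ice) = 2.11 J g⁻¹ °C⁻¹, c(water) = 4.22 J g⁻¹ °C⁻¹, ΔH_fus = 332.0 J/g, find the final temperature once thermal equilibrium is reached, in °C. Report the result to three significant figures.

T_f = 77.0 °C

Heat to bring ice to 0 °C and melt it: q₁ = 10.2×2.11×5.5 + 10.2×332.0 = 3504.8 J
Heat the water can supply cooling to 0 °C: 473.0×4.22×80.4 = 160483 J > q₁, so all ice melts.
Energy balance: 473.0×4.22×(80.4 − T) = 3504.8 + 10.2×4.22×(T − 0)
1996.06(80.4 − T) = 3504.8 + 43.044 T
160483 − 3504.8 = 2039.104 T
T = 156978.2 / 2039.104 = 76.98 °C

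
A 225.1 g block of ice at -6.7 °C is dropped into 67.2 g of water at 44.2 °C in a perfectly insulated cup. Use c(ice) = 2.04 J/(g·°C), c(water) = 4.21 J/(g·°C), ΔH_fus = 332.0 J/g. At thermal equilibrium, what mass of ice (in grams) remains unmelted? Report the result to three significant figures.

m_ice remaining = 197 g

Heat to warm all ice to 0 °C: 225.1×2.04×6.7 = 3076.7 J
Heat released by water cooling to 0 °C: 67.2×4.21×44.2 = 12505 J
12505 J < 3076.7 + 225.1×332.0 = 77809.9 J, so not all ice melts; final T = 0 °C.
Heat left for melting: 12505 − 3076.7 = 9428.3 J
Mass melted = 9428.3 / 332.0 = 28.40 g
Ice remaining = 225.1 − 28.40 = 196.70 g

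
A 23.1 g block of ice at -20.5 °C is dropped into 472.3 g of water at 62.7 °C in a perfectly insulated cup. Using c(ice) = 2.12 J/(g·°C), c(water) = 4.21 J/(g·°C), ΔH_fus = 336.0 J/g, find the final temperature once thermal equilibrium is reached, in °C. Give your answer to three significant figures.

T_f = 55.6 °C

Heat to bring ice to 0 °C and melt it: q₁ = 23.1×2.12×20.5 + 23.1×336.0 = 8765.5 J
Heat the water can supply cooling to 0 °C: 472.3×4.21×62.7 = 124672 J > q₁, so all ice melts.
Energy balance: 472.3×4.21×(62.7 − T) = 8765.5 + 23.1×4.21×(T − 0)
1988.383(62.7 − T) = 8765.5 + 97.251 T
124672 − 8765.5 = 2085.634 T
T = 115906.5 / 2085.634 = 55.57 °C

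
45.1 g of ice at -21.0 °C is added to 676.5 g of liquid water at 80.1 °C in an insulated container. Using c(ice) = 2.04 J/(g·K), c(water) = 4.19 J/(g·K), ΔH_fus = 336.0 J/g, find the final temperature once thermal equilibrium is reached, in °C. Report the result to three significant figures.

Heat to bring ice to 0 °C and melt it: q₁ = 45.1×2.04×21.0 + 45.1×336.0 = 17086 J
Heat the water can supply cooling to 0 °C: 676.5×4.19×80.1 = 227046 J > q₁, so all ice melts.
Energy balance: 676.5×4.19×(80.1 − T) = 17086 + 45.1×4.19×(T − 0)
2834.535(80.1 − T) = 17086 + 188.969 T
227046 − 17086 = 3023.504 T
T = 209960 / 3023.504 = 69.44 °C

T_f = 69.4 °C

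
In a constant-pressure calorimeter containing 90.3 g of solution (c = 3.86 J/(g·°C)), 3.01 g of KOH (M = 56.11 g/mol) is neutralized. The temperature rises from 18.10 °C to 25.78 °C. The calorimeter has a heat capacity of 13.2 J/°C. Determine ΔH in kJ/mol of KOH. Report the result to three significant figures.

ΔH = -51.8 kJ/mol

|ΔT| = |25.78 − 18.10| = 7.68 °C
|q_surr| = (90.3 × 3.86 + 13.2) × 7.68 = 361.758 × 7.68 = 2778 J
n(KOH) = 3.01 / 56.11 = 0.05364 mol
Temperature rose, so q_rxn = −|q_surr| = -2.778 kJ
ΔH = q_rxn / n = -51.79 kJ/mol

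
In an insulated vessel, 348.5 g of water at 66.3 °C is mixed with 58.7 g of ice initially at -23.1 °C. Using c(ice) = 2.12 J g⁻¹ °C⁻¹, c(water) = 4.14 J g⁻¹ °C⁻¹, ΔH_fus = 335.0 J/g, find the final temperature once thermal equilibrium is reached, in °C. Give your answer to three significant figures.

Heat to bring ice to 0 °C and melt it: q₁ = 58.7×2.12×23.1 + 58.7×335.0 = 22539 J
Heat the water can supply cooling to 0 °C: 348.5×4.14×66.3 = 95657.0 J > q₁, so all ice melts.
Energy balance: 348.5×4.14×(66.3 − T) = 22539 + 58.7×4.14×(T − 0)
1442.79(66.3 − T) = 22539 + 243.018 T
95657.0 − 22539 = 1685.808 T
T = 73118.0 / 1685.808 = 43.37 °C

T_f = 43.4 °C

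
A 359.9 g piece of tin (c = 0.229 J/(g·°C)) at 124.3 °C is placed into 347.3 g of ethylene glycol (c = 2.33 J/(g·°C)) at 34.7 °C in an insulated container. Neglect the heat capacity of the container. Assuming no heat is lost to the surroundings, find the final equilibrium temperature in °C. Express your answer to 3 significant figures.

Heat lost by tin = heat gained by ethylene glycol.
(359.9)(0.229)(124.3 − T) = (347.3)(2.33)(T − 34.7)
82.4171 (124.3 − T) = 809.209 (T − 34.7)
10244 − 82.4171 T = 809.209 T − 28080
38324 = 891.6261 T
T = 42.98 °C

T_f = 43.0 °C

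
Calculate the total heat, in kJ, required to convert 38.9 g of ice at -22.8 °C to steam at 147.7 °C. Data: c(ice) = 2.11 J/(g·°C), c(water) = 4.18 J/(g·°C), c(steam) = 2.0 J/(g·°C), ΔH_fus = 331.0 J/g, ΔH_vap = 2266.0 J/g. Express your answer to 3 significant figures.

q1 (heat ice -22.8→0.0 °C): 38.9 × 2.11 × 22.8 = 1871 J
q2 (melt at 0 °C): 38.9 × 331.0 = 12876 J
q3 (heat water 0.0→100.0 °C): 38.9 × 4.18 × 100.0 = 16260 J
q4 (vaporize at 100 °C): 38.9 × 2266.0 = 88147 J
q5 (heat steam 100.0→147.7 °C): 38.9 × 2.0 × 47.7 = 3711 J
Total: 1871 + 12876 + 16260 + 88147 + 3711 = 122865 J = 123 kJ

q = 123 kJ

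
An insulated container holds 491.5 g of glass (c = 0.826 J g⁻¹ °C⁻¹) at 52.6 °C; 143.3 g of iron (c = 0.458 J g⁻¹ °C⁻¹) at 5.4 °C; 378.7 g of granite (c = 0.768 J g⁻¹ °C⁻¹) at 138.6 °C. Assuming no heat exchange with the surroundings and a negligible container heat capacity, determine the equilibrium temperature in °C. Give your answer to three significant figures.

T_f = 81.3 °C

Σ mᵢcᵢ(T − Tᵢ) = 0  ⇒  T = Σ mᵢcᵢTᵢ / Σ mᵢcᵢ
Σ mᵢcᵢ = 491.5×0.826 + 143.3×0.458 + 378.7×0.768 = 762.4520
Σ mᵢcᵢTᵢ = 405.979×52.6 + 65.6314×5.4 + 290.8416×138.6 = 62020
T = 62020 / 762.4520 = 81.34 °C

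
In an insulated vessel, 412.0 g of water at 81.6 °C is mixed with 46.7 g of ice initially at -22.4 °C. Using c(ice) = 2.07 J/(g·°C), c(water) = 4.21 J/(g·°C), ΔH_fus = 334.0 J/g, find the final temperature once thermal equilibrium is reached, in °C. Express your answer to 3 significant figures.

T_f = 64.1 °C

Heat to bring ice to 0 °C and melt it: q₁ = 46.7×2.07×22.4 + 46.7×334.0 = 17763 J
Heat the water can supply cooling to 0 °C: 412.0×4.21×81.6 = 141537 J > q₁, so all ice melts.
Energy balance: 412.0×4.21×(81.6 − T) = 17763 + 46.7×4.21×(T − 0)
1734.52(81.6 − T) = 17763 + 196.607 T
141537 − 17763 = 1931.127 T
T = 123774 / 1931.127 = 64.09 °C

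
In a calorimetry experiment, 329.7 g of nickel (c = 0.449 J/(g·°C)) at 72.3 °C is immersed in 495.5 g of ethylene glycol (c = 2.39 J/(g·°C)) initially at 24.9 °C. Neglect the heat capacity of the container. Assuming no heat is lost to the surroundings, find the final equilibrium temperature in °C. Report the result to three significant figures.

T_f = 30.2 °C

Heat lost by nickel = heat gained by ethylene glycol.
(329.7)(0.449)(72.3 − T) = (495.5)(2.39)(T − 24.9)
148.0353 (72.3 − T) = 1184.245 (T − 24.9)
10703 − 148.0353 T = 1184.245 T − 29488
40191 = 1332.2803 T
T = 30.17 °C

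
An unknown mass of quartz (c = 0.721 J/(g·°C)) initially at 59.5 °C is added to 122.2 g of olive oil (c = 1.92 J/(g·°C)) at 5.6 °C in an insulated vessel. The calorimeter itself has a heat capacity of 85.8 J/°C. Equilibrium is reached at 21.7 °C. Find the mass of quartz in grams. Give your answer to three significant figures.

m = 189 g

q_gained = (122.2 × 1.92 + 85.8) × (21.7 − 5.6) = 5159 J
q_lost = m × 0.721 × (59.5 − 21.7) = 27.2538 m
m = 5159 / 27.2538 = 189 g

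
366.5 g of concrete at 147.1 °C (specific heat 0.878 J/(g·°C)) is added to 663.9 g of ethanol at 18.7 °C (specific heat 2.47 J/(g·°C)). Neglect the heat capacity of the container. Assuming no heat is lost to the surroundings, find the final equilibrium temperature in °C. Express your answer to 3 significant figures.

T_f = 39.8 °C

Heat lost by concrete = heat gained by ethanol.
(366.5)(0.878)(147.1 − T) = (663.9)(2.47)(T − 18.7)
321.787 (147.1 − T) = 1639.833 (T − 18.7)
47335 − 321.787 T = 1639.833 T − 30665
78000 = 1961.620 T
T = 39.76 °C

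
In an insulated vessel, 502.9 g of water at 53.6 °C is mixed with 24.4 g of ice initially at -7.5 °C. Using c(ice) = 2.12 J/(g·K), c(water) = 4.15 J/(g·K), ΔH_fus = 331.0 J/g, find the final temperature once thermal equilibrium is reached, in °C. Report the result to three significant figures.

T_f = 47.3 °C

Heat to bring ice to 0 °C and melt it: q₁ = 24.4×2.12×7.5 + 24.4×331.0 = 8464.4 J
Heat the water can supply cooling to 0 °C: 502.9×4.15×53.6 = 111865 J > q₁, so all ice melts.
Energy balance: 502.9×4.15×(53.6 − T) = 8464.4 + 24.4×4.15×(T − 0)
2087.035(53.6 − T) = 8464.4 + 101.26 T
111865 − 8464.4 = 2188.295 T
T = 103400.6 / 2188.295 = 47.25 °C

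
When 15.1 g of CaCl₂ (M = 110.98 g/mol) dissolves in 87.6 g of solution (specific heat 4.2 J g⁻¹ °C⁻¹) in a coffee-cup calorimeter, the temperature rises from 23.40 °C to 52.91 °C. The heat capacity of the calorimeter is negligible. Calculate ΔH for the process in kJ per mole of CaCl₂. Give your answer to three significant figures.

ΔH = -79.8 kJ/mol

|ΔT| = |52.91 − 23.40| = 29.51 °C
|q_surr| = (87.6 × 4.2) × 29.51 = 367.92 × 29.51 = 10860 J
n(CaCl₂) = 15.1 / 110.98 = 0.1361 mol
Temperature rose, so q_rxn = −|q_surr| = -10.86 kJ
ΔH = q_rxn / n = -79.79 kJ/mol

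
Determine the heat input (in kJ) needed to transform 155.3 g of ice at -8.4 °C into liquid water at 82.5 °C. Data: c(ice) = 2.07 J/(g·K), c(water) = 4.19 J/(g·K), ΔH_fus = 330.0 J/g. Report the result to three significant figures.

q1 (heat ice -8.4→0.0 °C): 155.3 × 2.07 × 8.4 = 2700 J
q2 (melt at 0 °C): 155.3 × 330.0 = 51249 J
q3 (heat water 0.0→82.5 °C): 155.3 × 4.19 × 82.5 = 53683 J
Total: 2700 + 51249 + 53683 = 107632 J = 108 kJ

q = 108 kJ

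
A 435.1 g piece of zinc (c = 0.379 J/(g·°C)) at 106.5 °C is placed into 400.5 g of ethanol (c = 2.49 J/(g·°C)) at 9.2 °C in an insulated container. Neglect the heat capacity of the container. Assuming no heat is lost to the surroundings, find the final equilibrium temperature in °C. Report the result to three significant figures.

Heat lost by zinc = heat gained by ethanol.
(435.1)(0.379)(106.5 − T) = (400.5)(2.49)(T − 9.2)
164.9029 (106.5 − T) = 997.245 (T − 9.2)
17562 − 164.9029 T = 997.245 T − 9174.7
26736.7 = 1162.1479 T
T = 23.01 °C

T_f = 23.0 °C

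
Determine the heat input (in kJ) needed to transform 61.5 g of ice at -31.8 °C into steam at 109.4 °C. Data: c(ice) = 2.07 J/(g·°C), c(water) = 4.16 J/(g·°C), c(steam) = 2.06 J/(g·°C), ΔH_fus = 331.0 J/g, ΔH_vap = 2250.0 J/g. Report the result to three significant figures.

q = 190 kJ

q1 (heat ice -31.8→0.0 °C): 61.5 × 2.07 × 31.8 = 4048 J
q2 (melt at 0 °C): 61.5 × 331.0 = 20357 J
q3 (heat water 0.0→100.0 °C): 61.5 × 4.16 × 100.0 = 25584 J
q4 (vaporize at 100 °C): 61.5 × 2250.0 = 138375 J
q5 (heat steam 100.0→109.4 °C): 61.5 × 2.06 × 9.4 = 1191 J
Total: 4048 + 20357 + 25584 + 138375 + 1191 = 189555 J = 190 kJ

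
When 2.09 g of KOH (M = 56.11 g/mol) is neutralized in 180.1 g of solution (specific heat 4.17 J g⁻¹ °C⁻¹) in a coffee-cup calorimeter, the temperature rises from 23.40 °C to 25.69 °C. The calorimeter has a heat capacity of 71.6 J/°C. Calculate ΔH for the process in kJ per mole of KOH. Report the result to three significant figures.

|ΔT| = |25.69 − 23.40| = 2.29 °C
|q_surr| = (180.1 × 4.17 + 71.6) × 2.29 = 822.617 × 2.29 = 1884 J
n(KOH) = 2.09 / 56.11 = 0.03725 mol
Temperature rose, so q_rxn = −|q_surr| = -1.884 kJ
ΔH = q_rxn / n = -50.58 kJ/mol

ΔH = -50.6 kJ/mol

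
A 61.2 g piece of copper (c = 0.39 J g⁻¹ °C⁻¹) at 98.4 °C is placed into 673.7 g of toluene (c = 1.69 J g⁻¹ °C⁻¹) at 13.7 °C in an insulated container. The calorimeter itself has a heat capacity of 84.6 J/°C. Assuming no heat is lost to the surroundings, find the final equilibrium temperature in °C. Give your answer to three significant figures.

Heat lost by copper = heat gained by toluene + calorimeter.
(61.2)(0.39)(98.4 − T) = [(673.7)(1.69) + 84.6](T − 13.7)
23.868 (98.4 − T) = 1223.153 (T − 13.7)
2348.6 − 23.868 T = 1223.153 T − 16757
19105.6 = 1247.021 T
T = 15.32 °C

T_f = 15.3 °C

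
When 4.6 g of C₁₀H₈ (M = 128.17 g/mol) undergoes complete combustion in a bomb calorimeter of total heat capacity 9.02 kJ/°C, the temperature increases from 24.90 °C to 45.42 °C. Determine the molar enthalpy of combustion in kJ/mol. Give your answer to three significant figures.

ΔH = -5160 kJ/mol

ΔT = 45.42 − 24.90 = 20.52 °C
q_cal = C_cal × ΔT = 9.02 × 20.52 = 185.0904 kJ
n = 4.6 / 128.17 = 0.03589 mol
q_rxn = −q_cal = -185.0904 kJ
ΔH = -185.0904 / 0.03589 = -5157 kJ/mol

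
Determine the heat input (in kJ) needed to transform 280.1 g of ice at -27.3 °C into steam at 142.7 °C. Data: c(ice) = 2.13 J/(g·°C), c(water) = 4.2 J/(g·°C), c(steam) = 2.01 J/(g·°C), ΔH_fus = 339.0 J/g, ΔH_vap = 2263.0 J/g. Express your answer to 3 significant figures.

q1 (heat ice -27.3→0.0 °C): 280.1 × 2.13 × 27.3 = 16288 J
q2 (melt at 0 °C): 280.1 × 339.0 = 94954 J
q3 (heat water 0.0→100.0 °C): 280.1 × 4.2 × 100.0 = 117642 J
q4 (vaporize at 100 °C): 280.1 × 2263.0 = 633866 J
q5 (heat steam 100.0→142.7 °C): 280.1 × 2.01 × 42.7 = 24040 J
Total: 16288 + 94954 + 117642 + 633866 + 24040 = 886790 J = 887 kJ

q = 887 kJ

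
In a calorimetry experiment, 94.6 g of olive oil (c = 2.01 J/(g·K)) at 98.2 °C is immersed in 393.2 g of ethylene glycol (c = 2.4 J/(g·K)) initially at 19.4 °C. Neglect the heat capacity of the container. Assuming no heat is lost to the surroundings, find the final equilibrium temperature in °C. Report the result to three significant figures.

Heat lost by olive oil = heat gained by ethylene glycol.
(94.6)(2.01)(98.2 − T) = (393.2)(2.4)(T − 19.4)
190.146 (98.2 − T) = 943.68 (T − 19.4)
18672 − 190.146 T = 943.68 T − 18307
36979 = 1133.826 T
T = 32.61 °C

T_f = 32.6 °C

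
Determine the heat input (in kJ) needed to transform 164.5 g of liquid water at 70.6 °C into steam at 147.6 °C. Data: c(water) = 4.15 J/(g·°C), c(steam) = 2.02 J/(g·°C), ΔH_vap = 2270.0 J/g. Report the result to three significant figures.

q = 409 kJ

q1 (heat water 70.6→100.0 °C): 164.5 × 4.15 × 29.4 = 20071 J
q2 (vaporize at 100 °C): 164.5 × 2270.0 = 373415 J
q3 (heat steam 100.0→147.6 °C): 164.5 × 2.02 × 47.6 = 15817 J
Total: 20071 + 373415 + 15817 = 409303 J = 409 kJ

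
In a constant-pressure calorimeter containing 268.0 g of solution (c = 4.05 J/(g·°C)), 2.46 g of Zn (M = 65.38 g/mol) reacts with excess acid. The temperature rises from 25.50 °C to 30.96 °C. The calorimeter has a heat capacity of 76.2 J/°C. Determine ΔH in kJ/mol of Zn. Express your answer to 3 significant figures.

ΔH = -169 kJ/mol

|ΔT| = |30.96 − 25.50| = 5.46 °C
|q_surr| = (268.0 × 4.05 + 76.2) × 5.46 = 1161.6 × 5.46 = 6342 J
n(Zn) = 2.46 / 65.38 = 0.03763 mol
Temperature rose, so q_rxn = −|q_surr| = -6.342 kJ
ΔH = q_rxn / n = -168.5 kJ/mol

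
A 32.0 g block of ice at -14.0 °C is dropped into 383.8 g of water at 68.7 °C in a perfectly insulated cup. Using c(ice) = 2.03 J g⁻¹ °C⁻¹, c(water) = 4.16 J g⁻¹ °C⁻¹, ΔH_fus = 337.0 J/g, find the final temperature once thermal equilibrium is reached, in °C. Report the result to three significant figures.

T_f = 56.7 °C

Heat to bring ice to 0 °C and melt it: q₁ = 32.0×2.03×14.0 + 32.0×337.0 = 11693 J
Heat the water can supply cooling to 0 °C: 383.8×4.16×68.7 = 109687 J > q₁, so all ice melts.
Energy balance: 383.8×4.16×(68.7 − T) = 11693 + 32.0×4.16×(T − 0)
1596.608(68.7 − T) = 11693 + 133.12 T
109687 − 11693 = 1729.728 T
T = 97994 / 1729.728 = 56.65 °C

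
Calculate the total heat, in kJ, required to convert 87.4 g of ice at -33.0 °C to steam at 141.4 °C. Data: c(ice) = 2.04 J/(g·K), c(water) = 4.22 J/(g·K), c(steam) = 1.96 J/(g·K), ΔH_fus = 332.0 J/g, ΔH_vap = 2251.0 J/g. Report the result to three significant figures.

q1 (heat ice -33.0→0.0 °C): 87.4 × 2.04 × 33.0 = 5884 J
q2 (melt at 0 °C): 87.4 × 332.0 = 29017 J
q3 (heat water 0.0→100.0 °C): 87.4 × 4.22 × 100.0 = 36883 J
q4 (vaporize at 100 °C): 87.4 × 2251.0 = 196737 J
q5 (heat steam 100.0→141.4 °C): 87.4 × 1.96 × 41.4 = 7092 J
Total: 5884 + 29017 + 36883 + 196737 + 7092 = 275613 J = 276 kJ

q = 276 kJ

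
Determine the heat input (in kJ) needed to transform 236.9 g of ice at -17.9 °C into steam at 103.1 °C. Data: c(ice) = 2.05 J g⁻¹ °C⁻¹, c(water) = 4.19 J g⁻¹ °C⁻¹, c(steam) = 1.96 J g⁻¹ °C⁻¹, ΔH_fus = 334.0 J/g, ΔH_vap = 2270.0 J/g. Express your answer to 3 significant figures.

q1 (heat ice -17.9→0.0 °C): 236.9 × 2.05 × 17.9 = 8693 J
q2 (melt at 0 °C): 236.9 × 334.0 = 79125 J
q3 (heat water 0.0→100.0 °C): 236.9 × 4.19 × 100.0 = 99261 J
q4 (vaporize at 100 °C): 236.9 × 2270.0 = 537763 J
q5 (heat steam 100.0→103.1 °C): 236.9 × 1.96 × 3.1 = 1439 J
Total: 8693 + 79125 + 99261 + 537763 + 1439 = 726281 J = 726 kJ

q = 726 kJ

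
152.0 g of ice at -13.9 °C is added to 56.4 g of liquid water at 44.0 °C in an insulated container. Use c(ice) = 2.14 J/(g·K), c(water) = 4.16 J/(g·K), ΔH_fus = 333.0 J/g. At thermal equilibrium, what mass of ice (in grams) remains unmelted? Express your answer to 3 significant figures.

Heat to warm all ice to 0 °C: 152.0×2.14×13.9 = 4521.4 J
Heat released by water cooling to 0 °C: 56.4×4.16×44.0 = 10323 J
10323 J < 4521.4 + 152.0×333.0 = 55137.4 J, so not all ice melts; final T = 0 °C.
Heat left for melting: 10323 − 4521.4 = 5801.6 J
Mass melted = 5801.6 / 333.0 = 17.42 g
Ice remaining = 152.0 − 17.42 = 134.58 g

m_ice remaining = 135 g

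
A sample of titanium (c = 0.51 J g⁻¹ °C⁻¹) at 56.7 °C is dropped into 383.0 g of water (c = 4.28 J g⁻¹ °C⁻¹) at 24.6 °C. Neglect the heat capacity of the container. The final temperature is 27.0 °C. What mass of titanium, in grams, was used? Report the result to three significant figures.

q_gained = (383.0 × 4.28) × (27.0 − 24.6) = 3934 J
q_lost = m × 0.51 × (56.7 − 27.0) = 15.147 m
m = 3934 / 15.147 = 260 g

m = 260 g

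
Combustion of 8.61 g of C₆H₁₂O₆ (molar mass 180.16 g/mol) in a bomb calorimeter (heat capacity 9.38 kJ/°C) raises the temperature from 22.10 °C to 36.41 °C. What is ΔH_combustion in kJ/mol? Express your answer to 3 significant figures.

ΔH = -2810 kJ/mol

ΔT = 36.41 − 22.10 = 14.31 °C
q_cal = C_cal × ΔT = 9.38 × 14.31 = 134.2278 kJ
n = 8.61 / 180.16 = 0.04779 mol
q_rxn = −q_cal = -134.2278 kJ
ΔH = -134.2278 / 0.04779 = -2809 kJ/mol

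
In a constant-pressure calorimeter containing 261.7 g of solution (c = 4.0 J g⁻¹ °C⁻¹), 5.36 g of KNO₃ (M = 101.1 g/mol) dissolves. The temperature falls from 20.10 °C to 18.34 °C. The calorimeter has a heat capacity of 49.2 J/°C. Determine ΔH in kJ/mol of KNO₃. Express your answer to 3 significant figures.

ΔH = 36.4 kJ/mol

|ΔT| = |18.34 − 20.10| = 1.76 °C
|q_surr| = (261.7 × 4.0 + 49.2) × 1.76 = 1096.0 × 1.76 = 1929 J
n(KNO₃) = 5.36 / 101.1 = 0.05302 mol
Temperature fell, so q_rxn = +|q_surr| = 1.929 kJ
ΔH = q_rxn / n = 36.38 kJ/mol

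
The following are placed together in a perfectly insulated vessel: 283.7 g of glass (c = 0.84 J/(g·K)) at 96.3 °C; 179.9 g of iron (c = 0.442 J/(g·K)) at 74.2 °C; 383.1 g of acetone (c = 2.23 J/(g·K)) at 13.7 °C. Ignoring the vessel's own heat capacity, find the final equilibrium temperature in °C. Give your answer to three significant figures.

T_f = 34.6 °C

Σ mᵢcᵢ(T − Tᵢ) = 0  ⇒  T = Σ mᵢcᵢTᵢ / Σ mᵢcᵢ
Σ mᵢcᵢ = 283.7×0.84 + 179.9×0.442 + 383.1×2.23 = 1172.1368
Σ mᵢcᵢTᵢ = 238.308×96.3 + 79.5158×74.2 + 854.313×13.7 = 40553
T = 40553 / 1172.1368 = 34.60 °C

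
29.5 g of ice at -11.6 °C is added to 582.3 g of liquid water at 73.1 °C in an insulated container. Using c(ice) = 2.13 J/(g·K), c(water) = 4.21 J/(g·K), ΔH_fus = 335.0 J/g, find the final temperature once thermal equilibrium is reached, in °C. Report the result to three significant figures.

T_f = 65.5 °C

Heat to bring ice to 0 °C and melt it: q₁ = 29.5×2.13×11.6 + 29.5×335.0 = 10611 J
Heat the water can supply cooling to 0 °C: 582.3×4.21×73.1 = 179203 J > q₁, so all ice melts.
Energy balance: 582.3×4.21×(73.1 − T) = 10611 + 29.5×4.21×(T − 0)
2451.483(73.1 − T) = 10611 + 124.195 T
179203 − 10611 = 2575.678 T
T = 168592 / 2575.678 = 65.46 °C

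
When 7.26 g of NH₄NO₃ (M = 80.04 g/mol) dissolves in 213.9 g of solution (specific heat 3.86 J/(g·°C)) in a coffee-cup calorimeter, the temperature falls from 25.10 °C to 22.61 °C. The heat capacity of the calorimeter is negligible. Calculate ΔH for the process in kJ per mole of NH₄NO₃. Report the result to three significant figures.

ΔH = 22.7 kJ/mol

|ΔT| = |22.61 − 25.10| = 2.49 °C
|q_surr| = (213.9 × 3.86) × 2.49 = 825.654 × 2.49 = 2056 J
n(NH₄NO₃) = 7.26 / 80.04 = 0.09070 mol
Temperature fell, so q_rxn = +|q_surr| = 2.056 kJ
ΔH = q_rxn / n = 22.67 kJ/mol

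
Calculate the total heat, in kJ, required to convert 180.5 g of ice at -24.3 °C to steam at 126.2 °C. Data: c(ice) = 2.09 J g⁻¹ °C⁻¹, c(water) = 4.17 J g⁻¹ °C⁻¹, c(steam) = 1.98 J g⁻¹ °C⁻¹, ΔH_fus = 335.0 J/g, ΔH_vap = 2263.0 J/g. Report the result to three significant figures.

q1 (heat ice -24.3→0.0 °C): 180.5 × 2.09 × 24.3 = 9167 J
q2 (melt at 0 °C): 180.5 × 335.0 = 60468 J
q3 (heat water 0.0→100.0 °C): 180.5 × 4.17 × 100.0 = 75269 J
q4 (vaporize at 100 °C): 180.5 × 2263.0 = 408472 J
q5 (heat steam 100.0→126.2 °C): 180.5 × 1.98 × 26.2 = 9364 J
Total: 9167 + 60468 + 75269 + 408472 + 9364 = 562740 J = 563 kJ

q = 563 kJ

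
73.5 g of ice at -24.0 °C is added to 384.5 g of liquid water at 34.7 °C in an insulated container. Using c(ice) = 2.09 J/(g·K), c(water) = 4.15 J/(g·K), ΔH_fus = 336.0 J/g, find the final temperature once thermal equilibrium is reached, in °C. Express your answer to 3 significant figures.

T_f = 14.2 °C

Heat to bring ice to 0 °C and melt it: q₁ = 73.5×2.09×24.0 + 73.5×336.0 = 28383 J
Heat the water can supply cooling to 0 °C: 384.5×4.15×34.7 = 55369.9 J > q₁, so all ice melts.
Energy balance: 384.5×4.15×(34.7 − T) = 28383 + 73.5×4.15×(T − 0)
1595.675(34.7 − T) = 28383 + 305.025 T
55369.9 − 28383 = 1900.700 T
T = 26986.9 / 1900.700 = 14.20 °C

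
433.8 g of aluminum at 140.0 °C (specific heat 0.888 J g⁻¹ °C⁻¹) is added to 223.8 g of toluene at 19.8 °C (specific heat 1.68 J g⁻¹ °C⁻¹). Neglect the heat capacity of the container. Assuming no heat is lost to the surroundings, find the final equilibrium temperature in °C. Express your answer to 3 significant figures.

Heat lost by aluminum = heat gained by toluene.
(433.8)(0.888)(140.0 − T) = (223.8)(1.68)(T − 19.8)
385.2144 (140.0 − T) = 375.984 (T − 19.8)
53930 − 385.2144 T = 375.984 T − 7444.5
61374.5 = 761.1984 T
T = 80.63 °C

T_f = 80.6 °C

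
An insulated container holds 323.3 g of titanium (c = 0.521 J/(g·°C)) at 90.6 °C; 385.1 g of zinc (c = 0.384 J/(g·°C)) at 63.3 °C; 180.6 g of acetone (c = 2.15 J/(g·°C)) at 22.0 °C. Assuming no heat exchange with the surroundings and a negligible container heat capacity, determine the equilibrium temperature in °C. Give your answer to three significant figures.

Σ mᵢcᵢ(T − Tᵢ) = 0  ⇒  T = Σ mᵢcᵢTᵢ / Σ mᵢcᵢ
Σ mᵢcᵢ = 323.3×0.521 + 385.1×0.384 + 180.6×2.15 = 704.6077
Σ mᵢcᵢTᵢ = 168.4393×90.6 + 147.8784×63.3 + 388.29×22.0 = 33164
T = 33164 / 704.6077 = 47.07 °C

T_f = 47.1 °C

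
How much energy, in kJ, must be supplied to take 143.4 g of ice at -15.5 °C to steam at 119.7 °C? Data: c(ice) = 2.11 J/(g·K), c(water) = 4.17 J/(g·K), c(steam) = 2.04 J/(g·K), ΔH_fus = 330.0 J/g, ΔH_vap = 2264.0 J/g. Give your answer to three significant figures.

q = 442 kJ

q1 (heat ice -15.5→0.0 °C): 143.4 × 2.11 × 15.5 = 4690 J
q2 (melt at 0 °C): 143.4 × 330.0 = 47322 J
q3 (heat water 0.0→100.0 °C): 143.4 × 4.17 × 100.0 = 59798 J
q4 (vaporize at 100 °C): 143.4 × 2264.0 = 324658 J
q5 (heat steam 100.0→119.7 °C): 143.4 × 2.04 × 19.7 = 5763 J
Total: 4690 + 47322 + 59798 + 324658 + 5763 = 442231 J = 442 kJ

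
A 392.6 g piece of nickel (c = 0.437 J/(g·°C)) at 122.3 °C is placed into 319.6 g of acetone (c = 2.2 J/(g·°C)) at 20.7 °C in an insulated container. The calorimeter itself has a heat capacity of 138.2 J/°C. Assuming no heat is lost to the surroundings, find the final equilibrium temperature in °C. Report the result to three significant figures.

Heat lost by nickel = heat gained by acetone + calorimeter.
(392.6)(0.437)(122.3 − T) = [(319.6)(2.2) + 138.2](T − 20.7)
171.5662 (122.3 − T) = 841.32 (T − 20.7)
20983 − 171.5662 T = 841.32 T − 17415
38398 = 1012.8862 T
T = 37.91 °C

T_f = 37.9 °C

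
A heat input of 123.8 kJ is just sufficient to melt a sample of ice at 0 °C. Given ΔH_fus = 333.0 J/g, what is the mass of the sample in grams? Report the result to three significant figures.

m = 372 g

m = q / ΔH_fus = 123800 J / 333.0 J/g = 372 g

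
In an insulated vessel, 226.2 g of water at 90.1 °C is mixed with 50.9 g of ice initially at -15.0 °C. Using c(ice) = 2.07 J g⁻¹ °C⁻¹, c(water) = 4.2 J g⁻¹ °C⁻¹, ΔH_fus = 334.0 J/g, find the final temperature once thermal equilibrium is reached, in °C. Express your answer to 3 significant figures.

Heat to bring ice to 0 °C and melt it: q₁ = 50.9×2.07×15.0 + 50.9×334.0 = 18581 J
Heat the water can supply cooling to 0 °C: 226.2×4.2×90.1 = 85598.6 J > q₁, so all ice melts.
Energy balance: 226.2×4.2×(90.1 − T) = 18581 + 50.9×4.2×(T − 0)
950.04(90.1 − T) = 18581 + 213.78 T
85598.6 − 18581 = 1163.82 T
T = 67017.6 / 1163.82 = 57.58 °C

T_f = 57.6 °C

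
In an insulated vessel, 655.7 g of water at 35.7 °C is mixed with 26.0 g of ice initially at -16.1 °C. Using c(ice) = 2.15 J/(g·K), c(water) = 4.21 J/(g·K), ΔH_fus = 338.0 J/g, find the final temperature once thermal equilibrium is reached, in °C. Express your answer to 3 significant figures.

Heat to bring ice to 0 °C and melt it: q₁ = 26.0×2.15×16.1 + 26.0×338.0 = 9688.0 J
Heat the water can supply cooling to 0 °C: 655.7×4.21×35.7 = 98549.7 J > q₁, so all ice melts.
Energy balance: 655.7×4.21×(35.7 − T) = 9688.0 + 26.0×4.21×(T − 0)
2760.497(35.7 − T) = 9688.0 + 109.46 T
98549.7 − 9688.0 = 2869.957 T
T = 88861.7 / 2869.957 = 30.96 °C

T_f = 31.0 °C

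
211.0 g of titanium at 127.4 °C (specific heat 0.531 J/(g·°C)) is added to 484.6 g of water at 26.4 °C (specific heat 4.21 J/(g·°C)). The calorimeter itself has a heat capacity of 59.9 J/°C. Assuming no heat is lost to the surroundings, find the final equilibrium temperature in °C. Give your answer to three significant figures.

Heat lost by titanium = heat gained by water + calorimeter.
(211.0)(0.531)(127.4 − T) = [(484.6)(4.21) + 59.9](T − 26.4)
112.041 (127.4 − T) = 2100.066 (T − 26.4)
14274 − 112.041 T = 2100.066 T − 55442
69716 = 2212.107 T
T = 31.52 °C

T_f = 31.5 °C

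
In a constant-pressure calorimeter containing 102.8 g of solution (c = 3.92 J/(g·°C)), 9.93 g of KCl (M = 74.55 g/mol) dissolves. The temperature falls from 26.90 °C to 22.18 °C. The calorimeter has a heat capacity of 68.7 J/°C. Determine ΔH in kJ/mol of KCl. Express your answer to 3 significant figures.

|ΔT| = |22.18 − 26.90| = 4.72 °C
|q_surr| = (102.8 × 3.92 + 68.7) × 4.72 = 471.676 × 4.72 = 2226 J
n(KCl) = 9.93 / 74.55 = 0.1332 mol
Temperature fell, so q_rxn = +|q_surr| = 2.226 kJ
ΔH = q_rxn / n = 16.71 kJ/mol

ΔH = 16.7 kJ/mol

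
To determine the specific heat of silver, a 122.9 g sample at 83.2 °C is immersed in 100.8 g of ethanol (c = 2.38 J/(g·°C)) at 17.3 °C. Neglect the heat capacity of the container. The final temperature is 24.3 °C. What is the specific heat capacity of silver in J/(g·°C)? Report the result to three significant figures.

q_gained = (100.8 × 2.38) × (24.3 − 17.3) = 1679 J
q_lost = 122.9 × c × (83.2 − 24.3) = 7238.81 c
Set equal: c = 1679 / 7238.81 = 0.232 J/(g·°C)

c = 0.232 J/(g·°C)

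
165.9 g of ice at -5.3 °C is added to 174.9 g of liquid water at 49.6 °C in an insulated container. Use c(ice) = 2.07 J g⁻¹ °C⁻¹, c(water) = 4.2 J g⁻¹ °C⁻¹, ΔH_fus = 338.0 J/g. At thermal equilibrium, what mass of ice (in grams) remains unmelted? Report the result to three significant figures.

Heat to warm all ice to 0 °C: 165.9×2.07×5.3 = 1820.1 J
Heat released by water cooling to 0 °C: 174.9×4.2×49.6 = 36435 J
36435 J < 1820.1 + 165.9×338.0 = 57894.3 J, so not all ice melts; final T = 0 °C.
Heat left for melting: 36435 − 1820.1 = 34614.9 J
Mass melted = 34614.9 / 338.0 = 102.4 g
Ice remaining = 165.9 − 102.4 = 63.5 g

m_ice remaining = 63.5 g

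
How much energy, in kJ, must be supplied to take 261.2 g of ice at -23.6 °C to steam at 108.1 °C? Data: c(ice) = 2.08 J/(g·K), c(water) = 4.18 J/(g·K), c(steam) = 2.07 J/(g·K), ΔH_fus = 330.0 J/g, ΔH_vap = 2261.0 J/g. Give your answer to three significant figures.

q = 803 kJ

q1 (heat ice -23.6→0.0 °C): 261.2 × 2.08 × 23.6 = 12822 J
q2 (melt at 0 °C): 261.2 × 330.0 = 86196 J
q3 (heat water 0.0→100.0 °C): 261.2 × 4.18 × 100.0 = 109182 J
q4 (vaporize at 100 °C): 261.2 × 2261.0 = 590573 J
q5 (heat steam 100.0→108.1 °C): 261.2 × 2.07 × 8.1 = 4380 J
Total: 12822 + 86196 + 109182 + 590573 + 4380 = 803153 J = 803 kJ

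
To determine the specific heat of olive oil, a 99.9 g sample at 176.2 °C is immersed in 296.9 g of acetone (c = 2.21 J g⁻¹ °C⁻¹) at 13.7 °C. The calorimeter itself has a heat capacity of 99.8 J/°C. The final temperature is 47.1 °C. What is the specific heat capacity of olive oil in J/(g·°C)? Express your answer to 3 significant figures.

q_gained = (296.9 × 2.21 + 99.8) × (47.1 − 13.7) = 25250 J
q_lost = 99.9 × c × (176.2 − 47.1) = 12897.09 c
Set equal: c = 25250 / 12897.09 = 1.96 J/(g·°C)

c = 1.96 J/(g·°C)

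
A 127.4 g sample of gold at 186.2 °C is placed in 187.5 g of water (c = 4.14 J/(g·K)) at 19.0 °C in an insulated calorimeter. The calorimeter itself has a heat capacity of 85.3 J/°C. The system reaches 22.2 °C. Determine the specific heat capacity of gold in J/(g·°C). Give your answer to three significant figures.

c = 0.132 J/(g·°C)

q_gained = (187.5 × 4.14 + 85.3) × (22.2 − 19.0) = 2757 J
q_lost = 127.4 × c × (186.2 − 22.2) = 20893.6 c
Set equal: c = 2757 / 20893.6 = 0.132 J/(g·°C)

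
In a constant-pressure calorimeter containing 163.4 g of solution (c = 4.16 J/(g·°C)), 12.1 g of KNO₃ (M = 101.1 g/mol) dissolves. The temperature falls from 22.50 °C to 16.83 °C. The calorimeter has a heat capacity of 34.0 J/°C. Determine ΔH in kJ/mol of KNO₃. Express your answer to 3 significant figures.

ΔH = 33.8 kJ/mol

|ΔT| = |16.83 − 22.50| = 5.67 °C
|q_surr| = (163.4 × 4.16 + 34.0) × 5.67 = 713.744 × 5.67 = 4047 J
n(KNO₃) = 12.1 / 101.1 = 0.1197 mol
Temperature fell, so q_rxn = +|q_surr| = 4.047 kJ
ΔH = q_rxn / n = 33.81 kJ/mol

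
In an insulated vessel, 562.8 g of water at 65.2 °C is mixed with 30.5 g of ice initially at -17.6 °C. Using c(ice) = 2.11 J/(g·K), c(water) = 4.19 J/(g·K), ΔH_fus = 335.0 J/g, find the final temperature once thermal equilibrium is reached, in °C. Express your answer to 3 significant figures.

T_f = 57.3 °C

Heat to bring ice to 0 °C and melt it: q₁ = 30.5×2.11×17.6 + 30.5×335.0 = 11350 J
Heat the water can supply cooling to 0 °C: 562.8×4.19×65.2 = 153750 J > q₁, so all ice melts.
Energy balance: 562.8×4.19×(65.2 − T) = 11350 + 30.5×4.19×(T − 0)
2358.132(65.2 − T) = 11350 + 127.795 T
153750 − 11350 = 2485.927 T
T = 142400 / 2485.927 = 57.28 °C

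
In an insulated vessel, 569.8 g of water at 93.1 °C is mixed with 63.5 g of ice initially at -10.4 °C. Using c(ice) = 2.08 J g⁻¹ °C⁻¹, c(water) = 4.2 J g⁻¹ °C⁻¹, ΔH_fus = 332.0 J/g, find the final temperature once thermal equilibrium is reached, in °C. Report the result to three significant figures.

T_f = 75.3 °C

Heat to bring ice to 0 °C and melt it: q₁ = 63.5×2.08×10.4 + 63.5×332.0 = 22456 J
Heat the water can supply cooling to 0 °C: 569.8×4.2×93.1 = 222803 J > q₁, so all ice melts.
Energy balance: 569.8×4.2×(93.1 − T) = 22456 + 63.5×4.2×(T − 0)
2393.16(93.1 − T) = 22456 + 266.7 T
222803 − 22456 = 2659.86 T
T = 200347 / 2659.86 = 75.32 °C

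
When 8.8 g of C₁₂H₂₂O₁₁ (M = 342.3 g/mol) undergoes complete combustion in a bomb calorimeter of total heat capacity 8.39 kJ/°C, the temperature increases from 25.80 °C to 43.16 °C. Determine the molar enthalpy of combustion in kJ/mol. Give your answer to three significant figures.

ΔT = 43.16 − 25.80 = 17.36 °C
q_cal = C_cal × ΔT = 8.39 × 17.36 = 145.6504 kJ
n = 8.8 / 342.3 = 0.02571 mol
q_rxn = −q_cal = -145.6504 kJ
ΔH = -145.6504 / 0.02571 = -5665 kJ/mol

ΔH = -5670 kJ/mol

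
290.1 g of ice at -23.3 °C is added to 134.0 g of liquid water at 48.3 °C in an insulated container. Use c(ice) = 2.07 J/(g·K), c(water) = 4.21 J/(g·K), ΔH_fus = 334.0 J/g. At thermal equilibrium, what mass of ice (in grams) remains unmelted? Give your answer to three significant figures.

m_ice remaining = 250 g

Heat to warm all ice to 0 °C: 290.1×2.07×23.3 = 13992 J
Heat released by water cooling to 0 °C: 134.0×4.21×48.3 = 27248 J
27248 J < 13992 + 290.1×334.0 = 110885.4 J, so not all ice melts; final T = 0 °C.
Heat left for melting: 27248 − 13992 = 13256 J
Mass melted = 13256 / 334.0 = 39.69 g
Ice remaining = 290.1 − 39.69 = 250.41 g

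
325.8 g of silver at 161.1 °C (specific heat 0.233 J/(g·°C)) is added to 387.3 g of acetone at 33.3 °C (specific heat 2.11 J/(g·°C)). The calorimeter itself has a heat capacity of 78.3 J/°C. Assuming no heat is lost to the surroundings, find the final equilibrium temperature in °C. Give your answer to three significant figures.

Heat lost by silver = heat gained by acetone + calorimeter.
(325.8)(0.233)(161.1 − T) = [(387.3)(2.11) + 78.3](T − 33.3)
75.9114 (161.1 − T) = 895.503 (T − 33.3)
12229 − 75.9114 T = 895.503 T − 29820
42049 = 971.4144 T
T = 43.29 °C

T_f = 43.3 °C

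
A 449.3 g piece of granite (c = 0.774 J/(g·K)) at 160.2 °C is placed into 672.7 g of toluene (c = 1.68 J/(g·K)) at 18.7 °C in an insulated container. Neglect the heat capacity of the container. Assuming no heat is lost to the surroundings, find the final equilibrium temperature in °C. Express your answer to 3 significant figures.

Heat lost by granite = heat gained by toluene.
(449.3)(0.774)(160.2 − T) = (672.7)(1.68)(T − 18.7)
347.7582 (160.2 − T) = 1130.136 (T − 18.7)
55711 − 347.7582 T = 1130.136 T − 21134
76845 = 1477.8942 T
T = 52.00 °C

T_f = 52.0 °C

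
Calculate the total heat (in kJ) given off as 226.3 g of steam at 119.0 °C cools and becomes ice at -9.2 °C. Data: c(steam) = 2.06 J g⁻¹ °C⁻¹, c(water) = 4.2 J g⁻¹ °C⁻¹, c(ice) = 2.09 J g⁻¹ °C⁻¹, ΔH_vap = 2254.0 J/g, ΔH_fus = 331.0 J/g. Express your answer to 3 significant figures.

q1 (cool steam 119.0→100 °C): 226.3 × 2.06 × 19.0 = 8857 J
q2 (condense at 100 °C): 226.3 × 2254.0 = 510080 J
q3 (cool water 100→0 °C): 226.3 × 4.2 × 100.0 = 95046 J
q4 (freeze at 0 °C): 226.3 × 331.0 = 74905 J
q5 (cool ice 0→-9.2 °C): 226.3 × 2.09 × 9.2 = 4351 J
Total: 8857 + 510080 + 95046 + 74905 + 4351 = 693239 J = 693 kJ

q = 693 kJ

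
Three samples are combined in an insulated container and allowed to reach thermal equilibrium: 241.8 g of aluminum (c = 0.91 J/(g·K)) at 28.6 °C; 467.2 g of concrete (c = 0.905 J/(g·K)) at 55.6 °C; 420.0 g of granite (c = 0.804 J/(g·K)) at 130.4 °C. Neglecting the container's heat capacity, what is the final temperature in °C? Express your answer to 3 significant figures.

T_f = 75.3 °C

Σ mᵢcᵢ(T − Tᵢ) = 0  ⇒  T = Σ mᵢcᵢTᵢ / Σ mᵢcᵢ
Σ mᵢcᵢ = 241.8×0.91 + 467.2×0.905 + 420.0×0.804 = 980.534
Σ mᵢcᵢTᵢ = 220.038×28.6 + 422.816×55.6 + 337.68×130.4 = 73835
T = 73835 / 980.534 = 75.30 °C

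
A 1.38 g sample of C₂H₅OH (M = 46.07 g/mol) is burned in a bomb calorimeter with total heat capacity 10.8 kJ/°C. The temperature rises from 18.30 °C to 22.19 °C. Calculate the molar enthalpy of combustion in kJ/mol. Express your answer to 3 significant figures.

ΔH = -1400 kJ/mol

ΔT = 22.19 − 18.30 = 3.89 °C
q_cal = C_cal × ΔT = 10.8 × 3.89 = 42.012 kJ
n = 1.38 / 46.07 = 0.02995 mol
q_rxn = −q_cal = -42.012 kJ
ΔH = -42.012 / 0.02995 = -1403 kJ/mol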